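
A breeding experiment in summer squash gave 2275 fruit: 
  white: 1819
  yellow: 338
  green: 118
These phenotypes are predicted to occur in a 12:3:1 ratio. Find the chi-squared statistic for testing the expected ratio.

Expected counts for N = 2275 under a 12:3:1 ratio (total parts = 16):
  white: 2275 × 12/16 = 1706.25
  yellow: 2275 × 3/16 = 426.5625
  green: 2275 × 1/16 = 142.1875
χ² = Σ (O − E)² / E
  white: (1819 − 1706.25)² / 1706.25 = 7.4506
  yellow: (338 − 426.5625)² / 426.5625 = 18.3873
  green: (118 − 142.1875)² / 142.1875 = 4.1145
χ² = 7.4506 + 18.3873 + 4.1145 = 29.9524 ≈ 29.952

29.952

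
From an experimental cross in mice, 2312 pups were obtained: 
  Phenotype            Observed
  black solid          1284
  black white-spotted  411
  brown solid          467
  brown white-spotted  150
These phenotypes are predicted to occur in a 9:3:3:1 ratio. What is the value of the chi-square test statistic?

4.175

Expected counts for N = 2312 under a 9:3:3:1 ratio (total parts = 16):
  black solid: 2312 × 9/16 = 1300.5
  black white-spotted: 2312 × 3/16 = 433.5
  brown solid: 2312 × 3/16 = 433.5
  brown white-spotted: 2312 × 1/16 = 144.5
χ² = Σ (O − E)² / E
  black solid: (1284 − 1300.5)² / 1300.5 = 0.2093
  black white-spotted: (411 − 433.5)² / 433.5 = 1.1678
  brown solid: (467 − 433.5)² / 433.5 = 2.5888
  brown white-spotted: (150 − 144.5)² / 144.5 = 0.2093
χ² = 0.2093 + 1.1678 + 2.5888 + 0.2093 = 4.1752 ≈ 4.175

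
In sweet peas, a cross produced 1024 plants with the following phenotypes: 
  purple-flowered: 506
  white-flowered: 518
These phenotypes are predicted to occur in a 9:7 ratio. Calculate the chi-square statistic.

19.444

The 9:7 ratio has 16 parts, so with N = 1024 the expected counts are:
  purple-flowered: 1024 × 9/16 = 576
  white-flowered: 1024 × 7/16 = 448
χ² = Σ (O − E)² / E
  purple-flowered: (506 − 576)² / 576 = 8.5069
  white-flowered: (518 − 448)² / 448 = 10.9375
χ² = 8.5069 + 10.9375 = 19.4444 ≈ 19.444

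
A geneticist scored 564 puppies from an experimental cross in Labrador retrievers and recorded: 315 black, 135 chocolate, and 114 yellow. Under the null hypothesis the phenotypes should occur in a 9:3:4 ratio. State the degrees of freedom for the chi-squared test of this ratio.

2

A goodness-of-fit test with 3 phenotype classes has df = 3 − 1 = 2.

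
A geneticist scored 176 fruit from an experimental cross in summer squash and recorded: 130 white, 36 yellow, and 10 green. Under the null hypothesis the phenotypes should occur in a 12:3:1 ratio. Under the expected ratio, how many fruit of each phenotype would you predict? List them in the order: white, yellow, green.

132, 33, 11

Under the 12:3:1 hypothesis (Σ ratio = 16, N = 176):
  white: 176 × 12/16 = 132
  yellow: 176 × 3/16 = 33
  green: 176 × 1/16 = 11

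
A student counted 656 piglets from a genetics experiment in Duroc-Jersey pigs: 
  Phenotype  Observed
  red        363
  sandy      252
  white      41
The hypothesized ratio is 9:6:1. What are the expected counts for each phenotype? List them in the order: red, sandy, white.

The 9:6:1 ratio has 16 parts, so with N = 656 the expected counts are:
  red: 656 × 9/16 = 369
  sandy: 656 × 6/16 = 246
  white: 656 × 1/16 = 41

369, 246, 41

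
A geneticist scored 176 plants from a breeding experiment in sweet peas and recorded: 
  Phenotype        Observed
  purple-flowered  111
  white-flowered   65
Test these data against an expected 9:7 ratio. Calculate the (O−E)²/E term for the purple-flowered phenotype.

Expected counts for N = 176 under a 9:7 ratio (total parts = 16):
  purple-flowered: 176 × 9/16 = 99
  white-flowered: 176 × 7/16 = 77
Contribution of purple-flowered: (111 − 99)² / 99 = 1.4545

1.455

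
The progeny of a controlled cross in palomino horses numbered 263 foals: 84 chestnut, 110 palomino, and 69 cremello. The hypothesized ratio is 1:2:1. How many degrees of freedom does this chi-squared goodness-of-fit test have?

2

A goodness-of-fit test with 3 phenotype classes has df = 3 − 1 = 2.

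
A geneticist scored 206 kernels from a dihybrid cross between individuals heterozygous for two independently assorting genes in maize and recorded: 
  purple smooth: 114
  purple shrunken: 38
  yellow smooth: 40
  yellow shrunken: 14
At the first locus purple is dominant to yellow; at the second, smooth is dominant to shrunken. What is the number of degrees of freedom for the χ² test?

A dihybrid F₂ with independent assortment and complete dominance at both loci gives a 9:3:3:1 phenotypic ratio.
A goodness-of-fit test with 4 phenotype classes has df = 4 − 1 = 3.

3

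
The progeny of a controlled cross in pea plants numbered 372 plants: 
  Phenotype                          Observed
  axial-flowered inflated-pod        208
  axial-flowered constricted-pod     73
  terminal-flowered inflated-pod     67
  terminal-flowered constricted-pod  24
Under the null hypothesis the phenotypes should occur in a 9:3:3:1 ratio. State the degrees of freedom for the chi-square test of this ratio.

A goodness-of-fit test with 4 phenotype classes has df = 4 − 1 = 3.

3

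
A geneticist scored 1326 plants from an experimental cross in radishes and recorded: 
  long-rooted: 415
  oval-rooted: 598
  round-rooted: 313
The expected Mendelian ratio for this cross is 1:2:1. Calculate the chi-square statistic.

The 1:2:1 ratio has 4 parts, so with N = 1326 the expected counts are:
  long-rooted: 1326 × 1/4 = 331.5
  oval-rooted: 1326 × 2/4 = 663
  round-rooted: 1326 × 1/4 = 331.5
χ² = Σ (O − E)² / E
  long-rooted: (415 − 331.5)² / 331.5 = 21.0324
  oval-rooted: (598 − 663)² / 663 = 6.3725
  round-rooted: (313 − 331.5)² / 331.5 = 1.0324
χ² = 21.0324 + 6.3725 + 1.0324 = 28.4373 ≈ 28.437

28.437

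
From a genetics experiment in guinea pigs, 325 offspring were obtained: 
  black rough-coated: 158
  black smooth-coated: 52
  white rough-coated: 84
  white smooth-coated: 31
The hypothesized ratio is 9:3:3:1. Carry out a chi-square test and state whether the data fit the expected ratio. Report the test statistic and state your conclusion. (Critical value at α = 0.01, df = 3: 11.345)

19.030; not consistent

Under the 9:3:3:1 hypothesis (Σ ratio = 16, N = 325):
  black rough-coated: 325 × 9/16 = 182.8125
  black smooth-coated: 325 × 3/16 = 60.9375
  white rough-coated: 325 × 3/16 = 60.9375
  white smooth-coated: 325 × 1/16 = 20.3125
χ² = Σ (O − E)² / E
  black rough-coated: (158 − 182.8125)² / 182.8125 = 3.3677
  black smooth-coated: (52 − 60.9375)² / 60.9375 = 1.3108
  white rough-coated: (84 − 60.9375)² / 60.9375 = 8.7283
  white smooth-coated: (31 − 20.3125)² / 20.3125 = 5.6233
χ² = 3.3677 + 1.3108 + 8.7283 + 5.6233 = 19.0301 ≈ 19.030
Degrees of freedom = 4 − 1 = 3; critical value at α = 0.01 is 11.345.
Since 19.030 > 11.345, we reject the null hypothesis — the data do not fit the 9:3:3:1 ratio.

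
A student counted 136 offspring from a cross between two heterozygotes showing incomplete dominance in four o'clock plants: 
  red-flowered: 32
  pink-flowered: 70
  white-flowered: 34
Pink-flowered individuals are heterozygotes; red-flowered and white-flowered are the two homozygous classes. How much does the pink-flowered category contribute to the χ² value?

0.059

With incomplete dominance, a heterozygote × heterozygote cross gives a 1:2:1 phenotypic ratio.
Total ratio parts = 4. Expected numbers out of 136:
  red-flowered: 136 × 1/4 = 34
  pink-flowered: 136 × 2/4 = 68
  white-flowered: 136 × 1/4 = 34
Contribution of pink-flowered: (70 − 68)² / 68 = 0.0588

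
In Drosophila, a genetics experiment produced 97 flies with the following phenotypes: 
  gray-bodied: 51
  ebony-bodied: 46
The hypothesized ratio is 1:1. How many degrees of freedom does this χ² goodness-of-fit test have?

A goodness-of-fit test with 2 phenotype classes has df = 2 − 1 = 1.

1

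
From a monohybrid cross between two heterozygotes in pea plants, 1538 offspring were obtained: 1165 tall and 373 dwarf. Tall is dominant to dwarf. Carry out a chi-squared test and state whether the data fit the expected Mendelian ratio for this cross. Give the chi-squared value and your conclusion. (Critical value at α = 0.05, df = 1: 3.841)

0.459; consistent

For a monohybrid cross between heterozygotes with complete dominance, the expected phenotypic ratio is 3:1.
Expected counts for N = 1538 under a 3:1 ratio (total parts = 4):
  tall: 1538 × 3/4 = 1153.5
  dwarf: 1538 × 1/4 = 384.5
χ² = Σ (O − E)² / E
  tall: (1165 − 1153.5)² / 1153.5 = 0.1147
  dwarf: (373 − 384.5)² / 384.5 = 0.3440
χ² = 0.1147 + 0.3440 = 0.4587 ≈ 0.459
Degrees of freedom = 2 − 1 = 1; critical value at α = 0.05 is 3.841.
Since 0.459 < 3.841, we fail to reject the null hypothesis — the data are consistent with the 3:1 ratio.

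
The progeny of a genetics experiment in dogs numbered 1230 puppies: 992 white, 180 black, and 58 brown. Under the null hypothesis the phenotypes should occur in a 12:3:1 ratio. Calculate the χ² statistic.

20.983

The 12:3:1 ratio has 16 parts, so with N = 1230 the expected counts are:
  white: 1230 × 12/16 = 922.5
  black: 1230 × 3/16 = 230.625
  brown: 1230 × 1/16 = 76.875
χ² = Σ (O − E)² / E
  white: (992 − 922.5)² / 922.5 = 5.2360
  black: (180 − 230.625)² / 230.625 = 11.1128
  brown: (58 − 76.875)² / 76.875 = 4.6343
χ² = 5.2360 + 11.1128 + 4.6343 = 20.9831 ≈ 20.983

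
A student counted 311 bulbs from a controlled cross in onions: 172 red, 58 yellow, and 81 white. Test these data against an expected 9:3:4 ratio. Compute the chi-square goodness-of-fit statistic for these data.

The 9:3:4 ratio has 16 parts, so with N = 311 the expected counts are:
  red: 311 × 9/16 = 174.9375
  yellow: 311 × 3/16 = 58.3125
  white: 311 × 4/16 = 77.75
χ² = Σ (O − E)² / E
  red: (172 − 174.9375)² / 174.9375 = 0.0493
  yellow: (58 − 58.3125)² / 58.3125 = 0.0017
  white: (81 − 77.75)² / 77.75 = 0.1359
χ² = 0.0493 + 0.0017 + 0.1359 = 0.1869 ≈ 0.187

0.187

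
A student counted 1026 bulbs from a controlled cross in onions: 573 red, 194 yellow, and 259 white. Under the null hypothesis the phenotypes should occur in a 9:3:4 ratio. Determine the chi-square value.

0.068

The 9:3:4 ratio has 16 parts, so with N = 1026 the expected counts are:
  red: 1026 × 9/16 = 577.125
  yellow: 1026 × 3/16 = 192.375
  white: 1026 × 4/16 = 256.5
χ² = Σ (O − E)² / E
  red: (573 − 577.125)² / 577.125 = 0.0295
  yellow: (194 − 192.375)² / 192.375 = 0.0137
  white: (259 − 256.5)² / 256.5 = 0.0244
χ² = 0.0295 + 0.0137 + 0.0244 = 0.0676 ≈ 0.068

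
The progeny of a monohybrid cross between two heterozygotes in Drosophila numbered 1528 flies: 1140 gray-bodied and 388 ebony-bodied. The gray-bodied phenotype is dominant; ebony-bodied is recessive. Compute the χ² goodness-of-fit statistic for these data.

0.126

For a monohybrid cross between heterozygotes with complete dominance, the expected phenotypic ratio is 3:1.
Under the 3:1 hypothesis (Σ ratio = 4, N = 1528):
  gray-bodied: 1528 × 3/4 = 1146
  ebony-bodied: 1528 × 1/4 = 382
χ² = Σ (O − E)² / E
  gray-bodied: (1140 − 1146)² / 1146 = 0.0314
  ebony-bodied: (388 − 382)² / 382 = 0.0942
χ² = 0.0314 + 0.0942 = 0.1256 ≈ 0.126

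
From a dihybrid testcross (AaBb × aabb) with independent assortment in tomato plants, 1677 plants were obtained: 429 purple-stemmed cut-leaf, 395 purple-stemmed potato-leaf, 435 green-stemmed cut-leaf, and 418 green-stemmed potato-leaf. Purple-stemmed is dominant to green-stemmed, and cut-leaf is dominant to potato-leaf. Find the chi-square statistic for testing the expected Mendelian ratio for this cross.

2.225

A dihybrid testcross with independent assortment gives a 1:1:1:1 ratio.
Expected counts for N = 1677 under a 1:1:1:1 ratio (total parts = 4):
  purple-stemmed cut-leaf: 1677 × 1/4 = 419.25
  purple-stemmed potato-leaf: 1677 × 1/4 = 419.25
  green-stemmed cut-leaf: 1677 × 1/4 = 419.25
  green-stemmed potato-leaf: 1677 × 1/4 = 419.25
χ² = Σ (O − E)² / E
  purple-stemmed cut-leaf: (429 − 419.25)² / 419.25 = 0.2267
  purple-stemmed potato-leaf: (395 − 419.25)² / 419.25 = 1.4027
  green-stemmed cut-leaf: (435 − 419.25)² / 419.25 = 0.5917
  green-stemmed potato-leaf: (418 − 419.25)² / 419.25 = 0.0037
χ² = 0.2267 + 1.4027 + 0.5917 + 0.0037 = 2.2248 ≈ 2.225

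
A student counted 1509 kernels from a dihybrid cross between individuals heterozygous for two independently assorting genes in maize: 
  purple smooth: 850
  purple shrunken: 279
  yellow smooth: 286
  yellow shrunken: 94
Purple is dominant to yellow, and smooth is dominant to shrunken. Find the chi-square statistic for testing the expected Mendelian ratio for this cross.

A dihybrid F₂ with independent assortment and complete dominance at both loci gives a 9:3:3:1 phenotypic ratio.
Under the 9:3:3:1 hypothesis (Σ ratio = 16, N = 1509):
  purple smooth: 1509 × 9/16 = 848.8125
  purple shrunken: 1509 × 3/16 = 282.9375
  yellow smooth: 1509 × 3/16 = 282.9375
  yellow shrunken: 1509 × 1/16 = 94.3125
χ² = Σ (O − E)² / E
  purple smooth: (850 − 848.8125)² / 848.8125 = 0.0017
  purple shrunken: (279 − 282.9375)² / 282.9375 = 0.0548
  yellow smooth: (286 − 282.9375)² / 282.9375 = 0.0331
  yellow shrunken: (94 − 94.3125)² / 94.3125 = 0.0010
χ² = 0.0017 + 0.0548 + 0.0331 + 0.0010 = 0.0906 ≈ 0.091

0.091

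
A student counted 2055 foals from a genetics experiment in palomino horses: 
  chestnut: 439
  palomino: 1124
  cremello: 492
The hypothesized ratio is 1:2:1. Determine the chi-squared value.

20.860

Expected counts for N = 2055 under a 1:2:1 ratio (total parts = 4):
  chestnut: 2055 × 1/4 = 513.75
  palomino: 2055 × 2/4 = 1027.5
  cremello: 2055 × 1/4 = 513.75
χ² = Σ (O − E)² / E
  chestnut: (439 − 513.75)² / 513.75 = 10.8760
  palomino: (1124 − 1027.5)² / 1027.5 = 9.0630
  cremello: (492 − 513.75)² / 513.75 = 0.9208
χ² = 10.8760 + 9.0630 + 0.9208 = 20.8598 ≈ 20.860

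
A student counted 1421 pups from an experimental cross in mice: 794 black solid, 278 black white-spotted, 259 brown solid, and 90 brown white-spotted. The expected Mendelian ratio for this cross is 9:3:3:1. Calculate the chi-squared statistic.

Under the 9:3:3:1 hypothesis (Σ ratio = 16, N = 1421):
  black solid: 1421 × 9/16 = 799.3125
  black white-spotted: 1421 × 3/16 = 266.4375
  brown solid: 1421 × 3/16 = 266.4375
  brown white-spotted: 1421 × 1/16 = 88.8125
χ² = Σ (O − E)² / E
  black solid: (794 − 799.3125)² / 799.3125 = 0.0353
  black white-spotted: (278 − 266.4375)² / 266.4375 = 0.5018
  brown solid: (259 − 266.4375)² / 266.4375 = 0.2076
  brown white-spotted: (90 − 88.8125)² / 88.8125 = 0.0159
χ² = 0.0353 + 0.5018 + 0.2076 + 0.0159 = 0.7606 ≈ 0.761

0.761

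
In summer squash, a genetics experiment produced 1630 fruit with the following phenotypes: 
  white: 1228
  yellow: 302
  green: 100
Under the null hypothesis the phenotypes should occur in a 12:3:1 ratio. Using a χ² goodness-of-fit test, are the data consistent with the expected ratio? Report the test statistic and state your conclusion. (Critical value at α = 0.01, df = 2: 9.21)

0.102; consistent

Total ratio parts = 16. Expected numbers out of 1630:
  white: 1630 × 12/16 = 1222.5
  yellow: 1630 × 3/16 = 305.625
  green: 1630 × 1/16 = 101.875
χ² = Σ (O − E)² / E
  white: (1228 − 1222.5)² / 1222.5 = 0.0247
  yellow: (302 − 305.625)² / 305.625 = 0.0430
  green: (100 − 101.875)² / 101.875 = 0.0345
χ² = 0.0247 + 0.0430 + 0.0345 = 0.1022 ≈ 0.102
Degrees of freedom = 3 − 1 = 2; critical value at α = 0.01 is 9.21.
Since 0.102 < 9.21, we fail to reject the null hypothesis — the data are consistent with the 12:3:1 ratio.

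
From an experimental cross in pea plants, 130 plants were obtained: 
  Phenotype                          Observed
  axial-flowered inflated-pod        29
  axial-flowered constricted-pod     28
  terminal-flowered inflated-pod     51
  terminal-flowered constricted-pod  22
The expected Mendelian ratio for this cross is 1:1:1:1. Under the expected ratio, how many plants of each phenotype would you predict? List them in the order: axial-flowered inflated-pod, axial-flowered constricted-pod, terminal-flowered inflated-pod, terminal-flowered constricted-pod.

Under the 1:1:1:1 hypothesis (Σ ratio = 4, N = 130):
  axial-flowered inflated-pod: 130 × 1/4 = 32.5
  axial-flowered constricted-pod: 130 × 1/4 = 32.5
  terminal-flowered inflated-pod: 130 × 1/4 = 32.5
  terminal-flowered constricted-pod: 130 × 1/4 = 32.5

32.5, 32.5, 32.5, 32.5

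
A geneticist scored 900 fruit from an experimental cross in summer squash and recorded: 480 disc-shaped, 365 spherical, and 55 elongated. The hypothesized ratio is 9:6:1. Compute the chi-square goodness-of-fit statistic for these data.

3.630

Expected counts for N = 900 under a 9:6:1 ratio (total parts = 16):
  disc-shaped: 900 × 9/16 = 506.25
  spherical: 900 × 6/16 = 337.5
  elongated: 900 × 1/16 = 56.25
χ² = Σ (O − E)² / E
  disc-shaped: (480 − 506.25)² / 506.25 = 1.3611
  spherical: (365 − 337.5)² / 337.5 = 2.2407
  elongated: (55 − 56.25)² / 56.25 = 0.0278
χ² = 1.3611 + 2.2407 + 0.0278 = 3.6296 ≈ 3.630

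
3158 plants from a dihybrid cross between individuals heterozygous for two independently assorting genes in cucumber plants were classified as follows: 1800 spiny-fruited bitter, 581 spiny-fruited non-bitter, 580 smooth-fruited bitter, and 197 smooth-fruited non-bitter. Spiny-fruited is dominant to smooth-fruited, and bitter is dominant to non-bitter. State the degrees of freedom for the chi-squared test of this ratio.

A dihybrid F₂ with independent assortment and complete dominance at both loci gives a 9:3:3:1 phenotypic ratio.
A goodness-of-fit test with 4 phenotype classes has df = 4 − 1 = 3.

3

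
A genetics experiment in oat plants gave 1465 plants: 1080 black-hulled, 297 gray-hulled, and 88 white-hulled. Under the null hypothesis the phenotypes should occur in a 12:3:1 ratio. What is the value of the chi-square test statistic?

Expected counts for N = 1465 under a 12:3:1 ratio (total parts = 16):
  black-hulled: 1465 × 12/16 = 1098.75
  gray-hulled: 1465 × 3/16 = 274.6875
  white-hulled: 1465 × 1/16 = 91.5625
χ² = Σ (O − E)² / E
  black-hulled: (1080 − 1098.75)² / 1098.75 = 0.3200
  gray-hulled: (297 − 274.6875)² / 274.6875 = 1.8124
  white-hulled: (88 − 91.5625)² / 91.5625 = 0.1386
χ² = 0.3200 + 1.8124 + 0.1386 = 2.271

2.271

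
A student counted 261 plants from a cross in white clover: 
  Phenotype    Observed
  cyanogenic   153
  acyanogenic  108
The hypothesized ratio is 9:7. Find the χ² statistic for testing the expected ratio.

The 9:7 ratio has 16 parts, so with N = 261 the expected counts are:
  cyanogenic: 261 × 9/16 = 146.8125
  acyanogenic: 261 × 7/16 = 114.1875
χ² = Σ (O − E)² / E
  cyanogenic: (153 − 146.8125)² / 146.8125 = 0.2608
  acyanogenic: (108 − 114.1875)² / 114.1875 = 0.3353
χ² = 0.2608 + 0.3353 = 0.5961 ≈ 0.596

0.596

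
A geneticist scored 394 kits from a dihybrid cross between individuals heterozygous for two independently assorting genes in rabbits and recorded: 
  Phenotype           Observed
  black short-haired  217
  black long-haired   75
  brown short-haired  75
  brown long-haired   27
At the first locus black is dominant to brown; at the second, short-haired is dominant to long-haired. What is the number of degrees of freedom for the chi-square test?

A dihybrid F₂ with independent assortment and complete dominance at both loci gives a 9:3:3:1 phenotypic ratio.
A goodness-of-fit test with 4 phenotype classes has df = 4 − 1 = 3.

3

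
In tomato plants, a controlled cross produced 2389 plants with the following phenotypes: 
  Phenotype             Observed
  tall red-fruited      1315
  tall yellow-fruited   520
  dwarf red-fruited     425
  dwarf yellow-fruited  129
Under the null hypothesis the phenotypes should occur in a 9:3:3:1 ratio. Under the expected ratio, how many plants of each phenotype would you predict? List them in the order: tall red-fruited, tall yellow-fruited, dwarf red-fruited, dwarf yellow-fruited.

1343.8125, 447.9375, 447.9375, 149.3125

Under the 9:3:3:1 hypothesis (Σ ratio = 16, N = 2389):
  tall red-fruited: 2389 × 9/16 = 1343.8125
  tall yellow-fruited: 2389 × 3/16 = 447.9375
  dwarf red-fruited: 2389 × 3/16 = 447.9375
  dwarf yellow-fruited: 2389 × 1/16 = 149.3125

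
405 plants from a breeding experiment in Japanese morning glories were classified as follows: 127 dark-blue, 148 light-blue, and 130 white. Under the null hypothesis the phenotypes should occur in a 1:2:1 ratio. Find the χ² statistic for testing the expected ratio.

The 1:2:1 ratio has 4 parts, so with N = 405 the expected counts are:
  dark-blue: 405 × 1/4 = 101.25
  light-blue: 405 × 2/4 = 202.5
  white: 405 × 1/4 = 101.25
χ² = Σ (O − E)² / E
  dark-blue: (127 − 101.25)² / 101.25 = 6.5488
  light-blue: (148 − 202.5)² / 202.5 = 14.6679
  white: (130 − 101.25)² / 101.25 = 8.1636
χ² = 6.5488 + 14.6679 + 8.1636 = 29.3803 ≈ 29.380

29.380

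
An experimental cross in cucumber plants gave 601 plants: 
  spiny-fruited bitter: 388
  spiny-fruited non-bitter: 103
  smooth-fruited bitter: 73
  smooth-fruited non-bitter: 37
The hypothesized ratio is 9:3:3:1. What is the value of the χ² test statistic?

22.195

Under the 9:3:3:1 hypothesis (Σ ratio = 16, N = 601):
  spiny-fruited bitter: 601 × 9/16 = 338.0625
  spiny-fruited non-bitter: 601 × 3/16 = 112.6875
  smooth-fruited bitter: 601 × 3/16 = 112.6875
  smooth-fruited non-bitter: 601 × 1/16 = 37.5625
χ² = Σ (O − E)² / E
  spiny-fruited bitter: (388 − 338.0625)² / 338.0625 = 7.3766
  spiny-fruited non-bitter: (103 − 112.6875)² / 112.6875 = 0.8328
  smooth-fruited bitter: (73 − 112.6875)² / 112.6875 = 13.9776
  smooth-fruited non-bitter: (37 − 37.5625)² / 37.5625 = 0.0084
χ² = 7.3766 + 0.8328 + 13.9776 + 0.0084 = 22.1954 ≈ 22.195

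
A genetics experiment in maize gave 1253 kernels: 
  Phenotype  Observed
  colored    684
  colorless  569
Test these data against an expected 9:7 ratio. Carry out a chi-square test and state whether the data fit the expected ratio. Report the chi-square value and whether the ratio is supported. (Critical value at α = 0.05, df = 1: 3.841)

1.405; consistent

The 9:7 ratio has 16 parts, so with N = 1253 the expected counts are:
  colored: 1253 × 9/16 = 704.8125
  colorless: 1253 × 7/16 = 548.1875
χ² = Σ (O − E)² / E
  colored: (684 − 704.8125)² / 704.8125 = 0.6146
  colorless: (569 − 548.1875)² / 548.1875 = 0.7902
χ² = 0.6146 + 0.7902 = 1.4048 ≈ 1.405
Degrees of freedom = 2 − 1 = 1; critical value at α = 0.05 is 3.841.
Since 1.405 < 3.841, we fail to reject the null hypothesis — the data are consistent with the 9:7 ratio.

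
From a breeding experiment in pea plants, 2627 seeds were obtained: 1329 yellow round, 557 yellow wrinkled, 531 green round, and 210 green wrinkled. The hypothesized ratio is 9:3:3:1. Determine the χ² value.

39.173

The 9:3:3:1 ratio has 16 parts, so with N = 2627 the expected counts are:
  yellow round: 2627 × 9/16 = 1477.6875
  yellow wrinkled: 2627 × 3/16 = 492.5625
  green round: 2627 × 3/16 = 492.5625
  green wrinkled: 2627 × 1/16 = 164.1875
χ² = Σ (O − E)² / E
  yellow round: (1329 − 1477.6875)² / 1477.6875 = 14.9612
  yellow wrinkled: (557 − 492.5625)² / 492.5625 = 8.4298
  green round: (531 − 492.5625)² / 492.5625 = 2.9995
  green wrinkled: (210 − 164.1875)² / 164.1875 = 12.7829
χ² = 14.9612 + 8.4298 + 2.9995 + 12.7829 = 39.1734 ≈ 39.173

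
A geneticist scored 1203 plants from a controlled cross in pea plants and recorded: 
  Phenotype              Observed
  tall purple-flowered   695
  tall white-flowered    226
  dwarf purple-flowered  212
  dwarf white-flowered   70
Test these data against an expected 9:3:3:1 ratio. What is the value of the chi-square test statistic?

The 9:3:3:1 ratio has 16 parts, so with N = 1203 the expected counts are:
  tall purple-flowered: 1203 × 9/16 = 676.6875
  tall white-flowered: 1203 × 3/16 = 225.5625
  dwarf purple-flowered: 1203 × 3/16 = 225.5625
  dwarf white-flowered: 1203 × 1/16 = 75.1875
χ² = Σ (O − E)² / E
  tall purple-flowered: (695 − 676.6875)² / 676.6875 = 0.4956
  tall white-flowered: (226 − 225.5625)² / 225.5625 = 0.0008
  dwarf purple-flowered: (212 − 225.5625)² / 225.5625 = 0.8155
  dwarf white-flowered: (70 − 75.1875)² / 75.1875 = 0.3579
χ² = 0.4956 + 0.0008 + 0.8155 + 0.3579 = 1.6698 ≈ 1.670

1.670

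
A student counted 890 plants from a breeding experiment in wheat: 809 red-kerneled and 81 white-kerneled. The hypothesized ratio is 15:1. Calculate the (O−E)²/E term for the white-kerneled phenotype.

The 15:1 ratio has 16 parts, so with N = 890 the expected counts are:
  red-kerneled: 890 × 15/16 = 834.375
  white-kerneled: 890 × 1/16 = 55.625
Contribution of white-kerneled: (81 − 55.625)² / 55.625 = 11.5756

11.576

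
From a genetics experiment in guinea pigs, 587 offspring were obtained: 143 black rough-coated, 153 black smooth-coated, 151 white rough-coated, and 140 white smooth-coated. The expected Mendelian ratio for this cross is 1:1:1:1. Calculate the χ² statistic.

Under the 1:1:1:1 hypothesis (Σ ratio = 4, N = 587):
  black rough-coated: 587 × 1/4 = 146.75
  black smooth-coated: 587 × 1/4 = 146.75
  white rough-coated: 587 × 1/4 = 146.75
  white smooth-coated: 587 × 1/4 = 146.75
χ² = Σ (O − E)² / E
  black rough-coated: (143 − 146.75)² / 146.75 = 0.0958
  black smooth-coated: (153 − 146.75)² / 146.75 = 0.2662
  white rough-coated: (151 − 146.75)² / 146.75 = 0.1231
  white smooth-coated: (140 − 146.75)² / 146.75 = 0.3105
χ² = 0.0958 + 0.2662 + 0.1231 + 0.3105 = 0.7956 ≈ 0.796

0.796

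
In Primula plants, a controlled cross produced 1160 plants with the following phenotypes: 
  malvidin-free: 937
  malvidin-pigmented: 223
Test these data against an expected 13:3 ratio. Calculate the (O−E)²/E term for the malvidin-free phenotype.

0.032

Total ratio parts = 16. Expected numbers out of 1160:
  malvidin-free: 1160 × 13/16 = 942.5
  malvidin-pigmented: 1160 × 3/16 = 217.5
Contribution of malvidin-free: (937 − 942.5)² / 942.5 = 0.0321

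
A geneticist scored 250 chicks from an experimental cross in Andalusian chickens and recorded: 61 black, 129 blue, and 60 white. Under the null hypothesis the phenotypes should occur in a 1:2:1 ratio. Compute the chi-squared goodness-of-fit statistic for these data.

Under the 1:2:1 hypothesis (Σ ratio = 4, N = 250):
  black: 250 × 1/4 = 62.5
  blue: 250 × 2/4 = 125
  white: 250 × 1/4 = 62.5
χ² = Σ (O − E)² / E
  black: (61 − 62.5)² / 62.5 = 0.0360
  blue: (129 − 125)² / 125 = 0.1280
  white: (60 − 62.5)² / 62.5 = 0.1000
χ² = 0.0360 + 0.1280 + 0.1000 = 0.264

0.264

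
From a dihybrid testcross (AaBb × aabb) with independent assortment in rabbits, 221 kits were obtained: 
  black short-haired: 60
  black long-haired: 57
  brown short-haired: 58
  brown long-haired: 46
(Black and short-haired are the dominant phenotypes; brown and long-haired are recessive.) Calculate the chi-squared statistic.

A dihybrid testcross with independent assortment gives a 1:1:1:1 ratio.
Under the 1:1:1:1 hypothesis (Σ ratio = 4, N = 221):
  black short-haired: 221 × 1/4 = 55.25
  black long-haired: 221 × 1/4 = 55.25
  brown short-haired: 221 × 1/4 = 55.25
  brown long-haired: 221 × 1/4 = 55.25
χ² = Σ (O − E)² / E
  black short-haired: (60 − 55.25)² / 55.25 = 0.4084
  black long-haired: (57 − 55.25)² / 55.25 = 0.0554
  brown short-haired: (58 − 55.25)² / 55.25 = 0.1369
  brown long-haired: (46 − 55.25)² / 55.25 = 1.5486
χ² = 0.4084 + 0.0554 + 0.1369 + 1.5486 = 2.1493 ≈ 2.149

2.149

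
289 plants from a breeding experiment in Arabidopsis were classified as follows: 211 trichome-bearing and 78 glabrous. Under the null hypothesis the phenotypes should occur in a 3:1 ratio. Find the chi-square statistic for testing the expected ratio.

Expected counts for N = 289 under a 3:1 ratio (total parts = 4):
  trichome-bearing: 289 × 3/4 = 216.75
  glabrous: 289 × 1/4 = 72.25
χ² = Σ (O − E)² / E
  trichome-bearing: (211 − 216.75)² / 216.75 = 0.1525
  glabrous: (78 − 72.25)² / 72.25 = 0.4576
χ² = 0.1525 + 0.4576 = 0.6101 ≈ 0.610

0.610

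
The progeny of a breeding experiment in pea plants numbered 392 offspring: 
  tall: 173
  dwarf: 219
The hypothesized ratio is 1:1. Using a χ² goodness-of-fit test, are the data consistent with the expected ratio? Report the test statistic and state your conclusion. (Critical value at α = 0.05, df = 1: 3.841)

The 1:1 ratio has 2 parts, so with N = 392 the expected counts are:
  tall: 392 × 1/2 = 196
  dwarf: 392 × 1/2 = 196
χ² = Σ (O − E)² / E
  tall: (173 − 196)² / 196 = 2.6990
  dwarf: (219 − 196)² / 196 = 2.6990
χ² = 2.6990 + 2.6990 = 5.398
Degrees of freedom = 2 − 1 = 1; critical value at α = 0.05 is 3.841.
Since 5.398 > 3.841, we reject the null hypothesis — the data do not fit the 1:1 ratio.

5.398; not consistent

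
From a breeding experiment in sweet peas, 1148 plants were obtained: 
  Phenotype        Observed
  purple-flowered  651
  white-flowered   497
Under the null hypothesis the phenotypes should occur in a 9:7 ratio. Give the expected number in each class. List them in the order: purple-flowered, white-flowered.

645.75, 502.25

The 9:7 ratio has 16 parts, so with N = 1148 the expected counts are:
  purple-flowered: 1148 × 9/16 = 645.75
  white-flowered: 1148 × 7/16 = 502.25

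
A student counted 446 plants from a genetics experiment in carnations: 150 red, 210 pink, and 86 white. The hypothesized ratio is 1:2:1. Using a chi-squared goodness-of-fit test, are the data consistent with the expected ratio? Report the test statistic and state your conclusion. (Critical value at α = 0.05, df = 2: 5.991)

Total ratio parts = 4. Expected numbers out of 446:
  red: 446 × 1/4 = 111.5
  pink: 446 × 2/4 = 223
  white: 446 × 1/4 = 111.5
χ² = Σ (O − E)² / E
  red: (150 − 111.5)² / 111.5 = 13.2937
  pink: (210 − 223)² / 223 = 0.7578
  white: (86 − 111.5)² / 111.5 = 5.8318
χ² = 13.2937 + 0.7578 + 5.8318 = 19.8833 ≈ 19.883
Degrees of freedom = 3 − 1 = 2; critical value at α = 0.05 is 5.991.
Since 19.883 > 5.991, we reject the null hypothesis — the data do not fit the 1:2:1 ratio.

19.883; not consistent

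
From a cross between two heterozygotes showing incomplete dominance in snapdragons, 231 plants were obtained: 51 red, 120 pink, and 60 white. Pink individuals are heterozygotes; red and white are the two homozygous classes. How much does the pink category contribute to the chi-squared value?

0.175

With incomplete dominance, a heterozygote × heterozygote cross gives a 1:2:1 phenotypic ratio.
Under the 1:2:1 hypothesis (Σ ratio = 4, N = 231):
  red: 231 × 1/4 = 57.75
  pink: 231 × 2/4 = 115.5
  white: 231 × 1/4 = 57.75
Contribution of pink: (120 − 115.5)² / 115.5 = 0.1753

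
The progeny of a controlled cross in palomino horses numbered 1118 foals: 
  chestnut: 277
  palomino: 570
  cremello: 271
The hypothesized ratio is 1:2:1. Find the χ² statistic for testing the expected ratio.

0.497

Under the 1:2:1 hypothesis (Σ ratio = 4, N = 1118):
  chestnut: 1118 × 1/4 = 279.5
  palomino: 1118 × 2/4 = 559
  cremello: 1118 × 1/4 = 279.5
χ² = Σ (O − E)² / E
  chestnut: (277 − 279.5)² / 279.5 = 0.0224
  palomino: (570 − 559)² / 559 = 0.2165
  cremello: (271 − 279.5)² / 279.5 = 0.2585
χ² = 0.0224 + 0.2165 + 0.2585 = 0.4974 ≈ 0.497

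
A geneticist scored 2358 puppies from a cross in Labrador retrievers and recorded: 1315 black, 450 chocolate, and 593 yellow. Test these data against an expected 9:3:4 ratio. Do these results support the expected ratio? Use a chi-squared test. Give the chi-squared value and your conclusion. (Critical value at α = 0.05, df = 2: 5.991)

0.259; consistent

Expected counts for N = 2358 under a 9:3:4 ratio (total parts = 16):
  black: 2358 × 9/16 = 1326.375
  chocolate: 2358 × 3/16 = 442.125
  yellow: 2358 × 4/16 = 589.5
χ² = Σ (O − E)² / E
  black: (1315 − 1326.375)² / 1326.375 = 0.0976
  chocolate: (450 − 442.125)² / 442.125 = 0.1403
  yellow: (593 − 589.5)² / 589.5 = 0.0208
χ² = 0.0976 + 0.1403 + 0.0208 = 0.2587 ≈ 0.259
Degrees of freedom = 3 − 1 = 2; critical value at α = 0.05 is 5.991.
Since 0.259 < 5.991, we fail to reject the null hypothesis — the data are consistent with the 9:3:4 ratio.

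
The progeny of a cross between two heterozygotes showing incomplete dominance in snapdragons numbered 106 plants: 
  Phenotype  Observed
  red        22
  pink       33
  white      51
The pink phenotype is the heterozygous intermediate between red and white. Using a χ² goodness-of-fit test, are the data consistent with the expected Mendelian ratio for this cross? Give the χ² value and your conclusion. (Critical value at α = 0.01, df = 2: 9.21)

30.962; not consistent

With incomplete dominance, a heterozygote × heterozygote cross gives a 1:2:1 phenotypic ratio.
Expected counts for N = 106 under a 1:2:1 ratio (total parts = 4):
  red: 106 × 1/4 = 26.5
  pink: 106 × 2/4 = 53
  white: 106 × 1/4 = 26.5
χ² = Σ (O − E)² / E
  red: (22 − 26.5)² / 26.5 = 0.7642
  pink: (33 − 53)² / 53 = 7.5472
  white: (51 − 26.5)² / 26.5 = 22.6509
χ² = 0.7642 + 7.5472 + 22.6509 = 30.9623 ≈ 30.962
Degrees of freedom = 3 − 1 = 2; critical value at α = 0.01 is 9.21.
Since 30.962 > 9.21, we reject the null hypothesis — the data do not fit the 1:2:1 ratio.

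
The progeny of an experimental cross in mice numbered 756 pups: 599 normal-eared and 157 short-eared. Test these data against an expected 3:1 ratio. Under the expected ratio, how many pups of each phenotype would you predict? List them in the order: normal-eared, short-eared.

The 3:1 ratio has 4 parts, so with N = 756 the expected counts are:
  normal-eared: 756 × 3/4 = 567
  short-eared: 756 × 1/4 = 189

567, 189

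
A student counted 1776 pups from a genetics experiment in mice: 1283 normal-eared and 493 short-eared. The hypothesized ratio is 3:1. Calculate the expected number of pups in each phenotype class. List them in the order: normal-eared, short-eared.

1332, 444

Expected counts for N = 1776 under a 3:1 ratio (total parts = 4):
  normal-eared: 1776 × 3/4 = 1332
  short-eared: 1776 × 1/4 = 444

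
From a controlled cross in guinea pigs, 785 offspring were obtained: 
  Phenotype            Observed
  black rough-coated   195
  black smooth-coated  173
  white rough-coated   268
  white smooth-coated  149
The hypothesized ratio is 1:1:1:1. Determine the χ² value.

40.371

Expected counts for N = 785 under a 1:1:1:1 ratio (total parts = 4):
  black rough-coated: 785 × 1/4 = 196.25
  black smooth-coated: 785 × 1/4 = 196.25
  white rough-coated: 785 × 1/4 = 196.25
  white smooth-coated: 785 × 1/4 = 196.25
χ² = Σ (O − E)² / E
  black rough-coated: (195 − 196.25)² / 196.25 = 0.0080
  black smooth-coated: (173 − 196.25)² / 196.25 = 2.7545
  white rough-coated: (268 − 196.25)² / 196.25 = 26.2322
  white smooth-coated: (149 − 196.25)² / 196.25 = 11.3761
χ² = 0.0080 + 2.7545 + 26.2322 + 11.3761 = 40.3708 ≈ 40.371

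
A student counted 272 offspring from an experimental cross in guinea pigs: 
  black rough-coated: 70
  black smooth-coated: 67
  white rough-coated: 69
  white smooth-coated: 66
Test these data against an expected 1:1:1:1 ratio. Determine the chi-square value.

0.147

Total ratio parts = 4. Expected numbers out of 272:
  black rough-coated: 272 × 1/4 = 68
  black smooth-coated: 272 × 1/4 = 68
  white rough-coated: 272 × 1/4 = 68
  white smooth-coated: 272 × 1/4 = 68
χ² = Σ (O − E)² / E
  black rough-coated: (70 − 68)² / 68 = 0.0588
  black smooth-coated: (67 − 68)² / 68 = 0.0147
  white rough-coated: (69 − 68)² / 68 = 0.0147
  white smooth-coated: (66 − 68)² / 68 = 0.0588
χ² = 0.0588 + 0.0147 + 0.0147 + 0.0588 = 0.147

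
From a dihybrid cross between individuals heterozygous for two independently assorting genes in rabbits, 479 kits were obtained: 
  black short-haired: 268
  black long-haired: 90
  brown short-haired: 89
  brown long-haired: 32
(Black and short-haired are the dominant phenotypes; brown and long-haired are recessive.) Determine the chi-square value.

0.158

A dihybrid F₂ with independent assortment and complete dominance at both loci gives a 9:3:3:1 phenotypic ratio.
Under the 9:3:3:1 hypothesis (Σ ratio = 16, N = 479):
  black short-haired: 479 × 9/16 = 269.4375
  black long-haired: 479 × 3/16 = 89.8125
  brown short-haired: 479 × 3/16 = 89.8125
  brown long-haired: 479 × 1/16 = 29.9375
χ² = Σ (O − E)² / E
  black short-haired: (268 − 269.4375)² / 269.4375 = 0.0077
  black long-haired: (90 − 89.8125)² / 89.8125 = 0.0004
  brown short-haired: (89 − 89.8125)² / 89.8125 = 0.0074
  brown long-haired: (32 − 29.9375)² / 29.9375 = 0.1421
χ² = 0.0077 + 0.0004 + 0.0074 + 0.1421 = 0.1576 ≈ 0.158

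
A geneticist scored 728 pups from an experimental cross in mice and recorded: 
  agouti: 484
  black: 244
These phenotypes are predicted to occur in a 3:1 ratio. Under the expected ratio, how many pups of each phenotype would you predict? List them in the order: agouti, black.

Expected counts for N = 728 under a 3:1 ratio (total parts = 4):
  agouti: 728 × 3/4 = 546
  black: 728 × 1/4 = 182

546, 182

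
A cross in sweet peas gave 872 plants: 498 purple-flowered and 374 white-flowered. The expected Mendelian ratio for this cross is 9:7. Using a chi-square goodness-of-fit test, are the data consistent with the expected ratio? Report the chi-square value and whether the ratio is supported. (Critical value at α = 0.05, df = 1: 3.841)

Under the 9:7 hypothesis (Σ ratio = 16, N = 872):
  purple-flowered: 872 × 9/16 = 490.5
  white-flowered: 872 × 7/16 = 381.5
χ² = Σ (O − E)² / E
  purple-flowered: (498 − 490.5)² / 490.5 = 0.1147
  white-flowered: (374 − 381.5)² / 381.5 = 0.1474
χ² = 0.1147 + 0.1474 = 0.2621 ≈ 0.262
Degrees of freedom = 2 − 1 = 1; critical value at α = 0.05 is 3.841.
Since 0.262 < 3.841, we fail to reject the null hypothesis — the data are consistent with the 9:7 ratio.

0.262; consistent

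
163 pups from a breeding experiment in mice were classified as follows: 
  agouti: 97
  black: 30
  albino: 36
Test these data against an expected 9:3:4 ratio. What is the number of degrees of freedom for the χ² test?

2

A goodness-of-fit test with 3 phenotype classes has df = 3 − 1 = 2.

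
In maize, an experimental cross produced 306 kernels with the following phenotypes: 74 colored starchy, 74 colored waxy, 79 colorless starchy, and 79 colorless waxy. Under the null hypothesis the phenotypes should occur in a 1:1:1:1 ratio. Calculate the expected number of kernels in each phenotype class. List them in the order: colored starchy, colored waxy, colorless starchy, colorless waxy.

Total ratio parts = 4. Expected numbers out of 306:
  colored starchy: 306 × 1/4 = 76.5
  colored waxy: 306 × 1/4 = 76.5
  colorless starchy: 306 × 1/4 = 76.5
  colorless waxy: 306 × 1/4 = 76.5

76.5, 76.5, 76.5, 76.5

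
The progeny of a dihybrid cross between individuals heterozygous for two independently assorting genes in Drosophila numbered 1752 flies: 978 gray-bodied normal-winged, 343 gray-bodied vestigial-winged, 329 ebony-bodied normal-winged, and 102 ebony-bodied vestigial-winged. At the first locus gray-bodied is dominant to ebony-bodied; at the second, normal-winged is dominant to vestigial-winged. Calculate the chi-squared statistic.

A dihybrid F₂ with independent assortment and complete dominance at both loci gives a 9:3:3:1 phenotypic ratio.
Total ratio parts = 16. Expected numbers out of 1752:
  gray-bodied normal-winged: 1752 × 9/16 = 985.5
  gray-bodied vestigial-winged: 1752 × 3/16 = 328.5
  ebony-bodied normal-winged: 1752 × 3/16 = 328.5
  ebony-bodied vestigial-winged: 1752 × 1/16 = 109.5
χ² = Σ (O − E)² / E
  gray-bodied normal-winged: (978 − 985.5)² / 985.5 = 0.0571
  gray-bodied vestigial-winged: (343 − 328.5)² / 328.5 = 0.6400
  ebony-bodied normal-winged: (329 − 328.5)² / 328.5 = 0.0008
  ebony-bodied vestigial-winged: (102 − 109.5)² / 109.5 = 0.5137
χ² = 0.0571 + 0.6400 + 0.0008 + 0.5137 = 1.2116 ≈ 1.212

1.212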